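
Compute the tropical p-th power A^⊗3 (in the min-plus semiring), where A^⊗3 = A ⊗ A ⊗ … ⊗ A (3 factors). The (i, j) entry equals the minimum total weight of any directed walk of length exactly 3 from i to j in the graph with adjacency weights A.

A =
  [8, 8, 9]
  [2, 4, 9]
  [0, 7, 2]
A^⊗3 =
  [11, 16, 13]
  [10, 12, 13]
  [4, 10, 6]

Each entry (A^⊗3)_ij equals the minimum over all length-3 walks i = v_0 → v_1 → … → v_3 = j of Σ_t A[v_t][v_{t+1}]. For example, for (i, j) = (0, 2) we minimise over 9 possible intermediate vertex sequences; the minimum is 13, attained along the walk 0 → 2 → 2 → 2.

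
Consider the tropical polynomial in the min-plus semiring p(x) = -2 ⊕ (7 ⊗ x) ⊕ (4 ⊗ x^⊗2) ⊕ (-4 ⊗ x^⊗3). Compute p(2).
p(2) = -2

A tropical monomial a ⊗ x^⊗i evaluates to a + i · x. Evaluating each term at x = 2:
  Term 0 contributes -2 + 0 · 2 = -2
  Term 1 contributes 7 + 1 · 2 = 9
  Term 2 contributes 4 + 2 · 2 = 8
  Term 3 contributes -4 + 3 · 2 = 2
p(2) = ⊕ of these = min[-2, 9, 8, 2] = -2.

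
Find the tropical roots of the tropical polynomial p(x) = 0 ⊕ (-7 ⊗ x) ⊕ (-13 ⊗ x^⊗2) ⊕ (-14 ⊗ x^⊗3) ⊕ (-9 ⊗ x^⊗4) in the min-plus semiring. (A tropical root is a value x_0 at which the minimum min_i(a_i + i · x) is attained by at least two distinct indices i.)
Roots: {-5, 1, 6, 7}

Each tropical root is a break point of the lower envelope of the lines y = a_i + i · x (there are 5 lines, with slopes 0, 1, ..., 4). Only the lines that attain the minimum somewhere contribute to roots; other lines are dominated. Here the surviving (envelope) indices are i = 4, i = 3, i = 2, i = 1, i = 0.
Intersections between consecutive envelope lines give the roots: for adjacent envelope indices i < j the intersection is x = (a_i − a_j) / (j − i). Reading off the sorted break points: {-5, 1, 6, 7}.
Verification: at each break x_0, at least two indices attain the minimum of min_i(a_i + i · x_0).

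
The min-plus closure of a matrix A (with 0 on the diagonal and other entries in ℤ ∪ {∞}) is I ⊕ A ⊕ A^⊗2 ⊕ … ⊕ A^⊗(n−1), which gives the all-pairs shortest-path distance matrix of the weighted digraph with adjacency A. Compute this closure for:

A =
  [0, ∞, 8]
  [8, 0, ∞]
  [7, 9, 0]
Closure =
  [0, 17, 8]
  [8, 0, 16]
  [7, 9, 0]

This is the Floyd-Warshall all-pairs shortest-path computation. For each intermediate vertex k = 0, 1, …, 2, update dist[i][j] ← min(dist[i][j], dist[i][k] + dist[k][j]). The final matrix gives, for each (i, j), the minimum total weight of any directed path from i to j (possibly empty when i = j).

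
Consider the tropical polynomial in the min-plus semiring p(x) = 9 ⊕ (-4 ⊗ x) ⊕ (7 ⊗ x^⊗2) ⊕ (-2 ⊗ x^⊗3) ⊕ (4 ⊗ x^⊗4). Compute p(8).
p(8) = 4

A tropical monomial a ⊗ x^⊗i evaluates to a + i · x. Evaluating each term at x = 8:
  Term 0 contributes 9 + 0 · 8 = 9
  Term 1 contributes -4 + 1 · 8 = 4
  Term 2 contributes 7 + 2 · 8 = 23
  Term 3 contributes -2 + 3 · 8 = 22
  Term 4 contributes 4 + 4 · 8 = 36
p(8) = ⊕ of these = min[9, 4, 23, 22, 36] = 4.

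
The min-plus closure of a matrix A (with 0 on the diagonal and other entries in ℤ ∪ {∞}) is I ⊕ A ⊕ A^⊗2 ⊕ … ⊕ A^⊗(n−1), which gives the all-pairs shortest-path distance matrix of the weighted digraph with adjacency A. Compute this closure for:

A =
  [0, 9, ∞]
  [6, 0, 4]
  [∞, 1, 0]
Closure =
  [0, 9, 13]
  [6, 0, 4]
  [7, 1, 0]

This is the Floyd-Warshall all-pairs shortest-path computation. For each intermediate vertex k = 0, 1, …, 2, update dist[i][j] ← min(dist[i][j], dist[i][k] + dist[k][j]). The final matrix gives, for each (i, j), the minimum total weight of any directed path from i to j (possibly empty when i = j).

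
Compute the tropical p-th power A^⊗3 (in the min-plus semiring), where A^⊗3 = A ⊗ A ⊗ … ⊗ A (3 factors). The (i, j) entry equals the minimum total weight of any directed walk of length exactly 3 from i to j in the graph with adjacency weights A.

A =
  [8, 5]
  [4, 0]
A^⊗3 =
  [9, 5]
  [4, 0]

Each entry (A^⊗3)_ij equals the minimum over all length-3 walks i = v_0 → v_1 → … → v_3 = j of Σ_t A[v_t][v_{t+1}]. For example, for (i, j) = (0, 1) we minimise over 4 possible intermediate vertex sequences; the minimum is 5, attained along the walk 0 → 1 → 1 → 1.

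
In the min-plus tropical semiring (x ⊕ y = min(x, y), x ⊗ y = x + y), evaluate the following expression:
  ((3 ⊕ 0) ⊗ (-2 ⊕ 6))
((3 ⊕ 0) ⊗ (-2 ⊕ 6)) = -2

Expand innermost to outermost. Recall ⊕ takes the minimum of its arguments and ⊗ takes their sum. Working out the expression ((3 ⊕ 0) ⊗ (-2 ⊕ 6)) gives -2.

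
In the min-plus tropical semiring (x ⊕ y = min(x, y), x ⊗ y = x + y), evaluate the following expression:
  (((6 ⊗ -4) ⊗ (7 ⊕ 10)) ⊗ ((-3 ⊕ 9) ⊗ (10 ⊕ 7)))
(((6 ⊗ -4) ⊗ (7 ⊕ 10)) ⊗ ((-3 ⊕ 9) ⊗ (10 ⊕ 7))) = 13

Expand innermost to outermost. Recall ⊕ takes the minimum of its arguments and ⊗ takes their sum. Working out the expression (((6 ⊗ -4) ⊗ (7 ⊕ 10)) ⊗ ((-3 ⊕ 9) ⊗ (10 ⊕ 7))) gives 13.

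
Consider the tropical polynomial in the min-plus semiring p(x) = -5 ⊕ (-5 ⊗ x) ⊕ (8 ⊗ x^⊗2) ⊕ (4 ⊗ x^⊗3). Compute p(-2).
p(-2) = -7

A tropical monomial a ⊗ x^⊗i evaluates to a + i · x. Evaluating each term at x = -2:
  Term 0 contributes -5 + 0 · -2 = -5
  Term 1 contributes -5 + 1 · -2 = -7
  Term 2 contributes 8 + 2 · -2 = 4
  Term 3 contributes 4 + 3 · -2 = -2
p(-2) = ⊕ of these = min[-5, -7, 4, -2] = -7.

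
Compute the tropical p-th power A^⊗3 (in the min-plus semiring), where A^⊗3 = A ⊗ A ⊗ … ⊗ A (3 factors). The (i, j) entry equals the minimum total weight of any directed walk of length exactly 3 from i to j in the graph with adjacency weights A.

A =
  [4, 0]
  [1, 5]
A^⊗3 =
  [5, 1]
  [2, 5]

Each entry (A^⊗3)_ij equals the minimum over all length-3 walks i = v_0 → v_1 → … → v_3 = j of Σ_t A[v_t][v_{t+1}]. For example, for (i, j) = (0, 1) we minimise over 4 possible intermediate vertex sequences; the minimum is 1, attained along the walk 0 → 1 → 0 → 1.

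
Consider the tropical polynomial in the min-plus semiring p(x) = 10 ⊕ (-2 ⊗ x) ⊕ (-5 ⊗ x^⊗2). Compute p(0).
p(0) = -5

A tropical monomial a ⊗ x^⊗i evaluates to a + i · x. Evaluating each term at x = 0:
  Term 0 contributes 10 + 0 · 0 = 10
  Term 1 contributes -2 + 1 · 0 = -2
  Term 2 contributes -5 + 2 · 0 = -5
p(0) = ⊕ of these = min[10, -2, -5] = -5.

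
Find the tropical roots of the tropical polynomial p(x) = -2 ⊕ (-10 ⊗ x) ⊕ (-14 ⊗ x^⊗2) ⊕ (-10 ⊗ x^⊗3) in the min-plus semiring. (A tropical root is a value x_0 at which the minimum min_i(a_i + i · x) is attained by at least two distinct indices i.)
Roots: {-4, 4, 8}

Each tropical root is a break point of the lower envelope of the lines y = a_i + i · x (there are 4 lines, with slopes 0, 1, ..., 3). Only the lines that attain the minimum somewhere contribute to roots; other lines are dominated. Here the surviving (envelope) indices are i = 3, i = 2, i = 1, i = 0.
Intersections between consecutive envelope lines give the roots: for adjacent envelope indices i < j the intersection is x = (a_i − a_j) / (j − i). Reading off the sorted break points: {-4, 4, 8}.
Verification: at each break x_0, at least two indices attain the minimum of min_i(a_i + i · x_0).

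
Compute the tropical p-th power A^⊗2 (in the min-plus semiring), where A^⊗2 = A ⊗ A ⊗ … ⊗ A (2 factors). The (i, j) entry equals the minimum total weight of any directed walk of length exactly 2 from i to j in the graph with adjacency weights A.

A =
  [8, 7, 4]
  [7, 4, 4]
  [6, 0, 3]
A^⊗2 =
  [10, 4, 7]
  [10, 4, 7]
  [7, 3, 4]

Each entry (A^⊗2)_ij equals the minimum over all length-2 walks i = v_0 → v_1 → … → v_2 = j of Σ_t A[v_t][v_{t+1}]. For example, for (i, j) = (0, 2) we minimise over 3 possible intermediate vertex sequences; the minimum is 7, attained along the walk 0 → 2 → 2.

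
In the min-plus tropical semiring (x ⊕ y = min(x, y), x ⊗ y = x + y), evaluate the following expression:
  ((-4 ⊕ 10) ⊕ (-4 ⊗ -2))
((-4 ⊕ 10) ⊕ (-4 ⊗ -2)) = -6

Expand innermost to outermost. Recall ⊕ takes the minimum of its arguments and ⊗ takes their sum. Working out the expression ((-4 ⊕ 10) ⊕ (-4 ⊗ -2)) gives -6.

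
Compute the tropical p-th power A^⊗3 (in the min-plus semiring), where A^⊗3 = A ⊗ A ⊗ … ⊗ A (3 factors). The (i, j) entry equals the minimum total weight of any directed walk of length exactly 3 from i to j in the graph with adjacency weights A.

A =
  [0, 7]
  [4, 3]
A^⊗3 =
  [0, 7]
  [4, 9]

Each entry (A^⊗3)_ij equals the minimum over all length-3 walks i = v_0 → v_1 → … → v_3 = j of Σ_t A[v_t][v_{t+1}]. For example, for (i, j) = (0, 1) we minimise over 4 possible intermediate vertex sequences; the minimum is 7, attained along the walk 0 → 0 → 0 → 1.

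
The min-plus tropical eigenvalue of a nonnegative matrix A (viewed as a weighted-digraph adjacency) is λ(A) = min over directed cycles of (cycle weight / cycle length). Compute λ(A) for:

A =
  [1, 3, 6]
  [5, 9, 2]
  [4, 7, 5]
λ(A) = 1

Enumerate directed cycles and compute their means (weight / length). Sample:
  cycle 0 → 0: weight = 1, length = 1, mean = 1/1 ≈ 1.000
  cycle 1 → 1: weight = 9, length = 1, mean = 9/1 ≈ 9.000
  cycle 2 → 2: weight = 5, length = 1, mean = 5/1 ≈ 5.000
  cycle 0 → 1 → 0: weight = 8, length = 2, mean = 8/2 ≈ 4.000
  cycle 0 → 2 → 0: weight = 10, length = 2, mean = 10/2 ≈ 5.000
  cycle 1 → 0 → 1: weight = 8, length = 2, mean = 8/2 ≈ 4.000
Minimum mean = 1.000, attained e.g. along the cycle 0 → 0 with weight 1 and length 1. So λ(A) = 1/1 = 1.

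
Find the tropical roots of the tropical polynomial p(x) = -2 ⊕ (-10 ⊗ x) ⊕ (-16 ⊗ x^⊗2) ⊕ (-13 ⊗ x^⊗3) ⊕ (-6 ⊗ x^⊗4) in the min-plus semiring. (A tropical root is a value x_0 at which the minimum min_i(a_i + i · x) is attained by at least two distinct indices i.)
Roots: {-7, -3, 6, 8}

Each tropical root is a break point of the lower envelope of the lines y = a_i + i · x (there are 5 lines, with slopes 0, 1, ..., 4). Only the lines that attain the minimum somewhere contribute to roots; other lines are dominated. Here the surviving (envelope) indices are i = 4, i = 3, i = 2, i = 1, i = 0.
Intersections between consecutive envelope lines give the roots: for adjacent envelope indices i < j the intersection is x = (a_i − a_j) / (j − i). Reading off the sorted break points: {-7, -3, 6, 8}.
Verification: at each break x_0, at least two indices attain the minimum of min_i(a_i + i · x_0).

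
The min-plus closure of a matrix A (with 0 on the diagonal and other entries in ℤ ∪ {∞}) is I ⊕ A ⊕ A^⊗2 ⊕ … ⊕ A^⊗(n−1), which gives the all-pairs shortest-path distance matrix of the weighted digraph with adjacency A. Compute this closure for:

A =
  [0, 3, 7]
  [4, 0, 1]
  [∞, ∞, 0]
Closure =
  [0, 3, 4]
  [4, 0, 1]
  [∞, ∞, 0]

This is the Floyd-Warshall all-pairs shortest-path computation. For each intermediate vertex k = 0, 1, …, 2, update dist[i][j] ← min(dist[i][j], dist[i][k] + dist[k][j]). The final matrix gives, for each (i, j), the minimum total weight of any directed path from i to j (possibly empty when i = j).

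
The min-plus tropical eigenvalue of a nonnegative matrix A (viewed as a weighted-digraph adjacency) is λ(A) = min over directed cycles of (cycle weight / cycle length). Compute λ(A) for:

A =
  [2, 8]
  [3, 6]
λ(A) = 2

Enumerate directed cycles and compute their means (weight / length). Sample:
  cycle 0 → 0: weight = 2, length = 1, mean = 2/1 ≈ 2.000
  cycle 1 → 1: weight = 6, length = 1, mean = 6/1 ≈ 6.000
  cycle 0 → 1 → 0: weight = 11, length = 2, mean = 11/2 ≈ 5.500
  cycle 1 → 0 → 1: weight = 11, length = 2, mean = 11/2 ≈ 5.500
Minimum mean = 2.000, attained e.g. along the cycle 0 → 0 with weight 2 and length 1. So λ(A) = 2/1 = 2.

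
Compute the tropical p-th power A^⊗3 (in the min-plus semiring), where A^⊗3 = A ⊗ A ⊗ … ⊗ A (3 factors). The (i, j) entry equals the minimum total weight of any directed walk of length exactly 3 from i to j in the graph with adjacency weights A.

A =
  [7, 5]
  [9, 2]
A^⊗3 =
  [16, 9]
  [13, 6]

Each entry (A^⊗3)_ij equals the minimum over all length-3 walks i = v_0 → v_1 → … → v_3 = j of Σ_t A[v_t][v_{t+1}]. For example, for (i, j) = (0, 1) we minimise over 4 possible intermediate vertex sequences; the minimum is 9, attained along the walk 0 → 1 → 1 → 1.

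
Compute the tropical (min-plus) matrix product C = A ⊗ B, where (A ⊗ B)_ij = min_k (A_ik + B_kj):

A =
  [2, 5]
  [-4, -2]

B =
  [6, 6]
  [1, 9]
A ⊗ B =
  [6, 8]
  [-1, 2]

Apply the min-plus product entry-by-entry:
  C[0][0] = min over k of (A[0][0] + B[0][0] = 2 + 6 = 8, A[0][1] + B[1][0] = 5 + 1 = 6) = 6 (attained at k = 1)
  C[0][1] = min over k of (A[0][0] + B[0][1] = 2 + 6 = 8, A[0][1] + B[1][1] = 5 + 9 = 14) = 8 (attained at k = 0)
  C[1][0] = min over k of (A[1][0] + B[0][0] = -4 + 6 = 2, A[1][1] + B[1][0] = -2 + 1 = -1) = -1 (attained at k = 1)
  C[1][1] = min over k of (A[1][0] + B[0][1] = -4 + 6 = 2, A[1][1] + B[1][1] = -2 + 9 = 7) = 2 (attained at k = 0)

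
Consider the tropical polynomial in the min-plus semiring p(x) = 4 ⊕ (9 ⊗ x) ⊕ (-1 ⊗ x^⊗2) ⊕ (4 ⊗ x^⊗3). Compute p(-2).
p(-2) = -5

A tropical monomial a ⊗ x^⊗i evaluates to a + i · x. Evaluating each term at x = -2:
  Term 0 contributes 4 + 0 · -2 = 4
  Term 1 contributes 9 + 1 · -2 = 7
  Term 2 contributes -1 + 2 · -2 = -5
  Term 3 contributes 4 + 3 · -2 = -2
p(-2) = ⊕ of these = min[4, 7, -5, -2] = -5.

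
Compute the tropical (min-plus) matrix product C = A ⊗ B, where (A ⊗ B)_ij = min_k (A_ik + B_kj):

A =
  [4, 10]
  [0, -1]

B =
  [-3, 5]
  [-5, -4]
A ⊗ B =
  [1, 6]
  [-6, -5]

Apply the min-plus product entry-by-entry:
  C[0][0] = min over k of (A[0][0] + B[0][0] = 4 + -3 = 1, A[0][1] + B[1][0] = 10 + -5 = 5) = 1 (attained at k = 0)
  C[0][1] = min over k of (A[0][0] + B[0][1] = 4 + 5 = 9, A[0][1] + B[1][1] = 10 + -4 = 6) = 6 (attained at k = 1)
  C[1][0] = min over k of (A[1][0] + B[0][0] = 0 + -3 = -3, A[1][1] + B[1][0] = -1 + -5 = -6) = -6 (attained at k = 1)
  C[1][1] = min over k of (A[1][0] + B[0][1] = 0 + 5 = 5, A[1][1] + B[1][1] = -1 + -4 = -5) = -5 (attained at k = 1)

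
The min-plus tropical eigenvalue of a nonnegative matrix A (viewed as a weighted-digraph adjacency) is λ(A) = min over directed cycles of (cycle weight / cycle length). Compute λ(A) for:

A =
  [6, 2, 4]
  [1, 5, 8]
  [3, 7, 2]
λ(A) = 3/2

Enumerate directed cycles and compute their means (weight / length). Sample:
  cycle 0 → 0: weight = 6, length = 1, mean = 6/1 ≈ 6.000
  cycle 1 → 1: weight = 5, length = 1, mean = 5/1 ≈ 5.000
  cycle 2 → 2: weight = 2, length = 1, mean = 2/1 ≈ 2.000
  cycle 0 → 1 → 0: weight = 3, length = 2, mean = 3/2 ≈ 1.500
  cycle 0 → 2 → 0: weight = 7, length = 2, mean = 7/2 ≈ 3.500
  cycle 1 → 0 → 1: weight = 3, length = 2, mean = 3/2 ≈ 1.500
Minimum mean = 1.500, attained e.g. along the cycle 0 → 1 → 0 with weight 3 and length 2. So λ(A) = 3/2 = 3/2.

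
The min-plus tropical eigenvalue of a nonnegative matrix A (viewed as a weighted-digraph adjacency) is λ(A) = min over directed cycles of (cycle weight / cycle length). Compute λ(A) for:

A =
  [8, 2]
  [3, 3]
λ(A) = 5/2

Enumerate directed cycles and compute their means (weight / length). Sample:
  cycle 0 → 0: weight = 8, length = 1, mean = 8/1 ≈ 8.000
  cycle 1 → 1: weight = 3, length = 1, mean = 3/1 ≈ 3.000
  cycle 0 → 1 → 0: weight = 5, length = 2, mean = 5/2 ≈ 2.500
  cycle 1 → 0 → 1: weight = 5, length = 2, mean = 5/2 ≈ 2.500
Minimum mean = 2.500, attained e.g. along the cycle 0 → 1 → 0 with weight 5 and length 2. So λ(A) = 5/2 = 5/2.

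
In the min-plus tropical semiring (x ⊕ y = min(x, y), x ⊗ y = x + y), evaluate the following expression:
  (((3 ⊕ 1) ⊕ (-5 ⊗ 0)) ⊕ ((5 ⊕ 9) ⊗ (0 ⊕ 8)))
(((3 ⊕ 1) ⊕ (-5 ⊗ 0)) ⊕ ((5 ⊕ 9) ⊗ (0 ⊕ 8))) = -5

Expand innermost to outermost. Recall ⊕ takes the minimum of its arguments and ⊗ takes their sum. Working out the expression (((3 ⊕ 1) ⊕ (-5 ⊗ 0)) ⊕ ((5 ⊕ 9) ⊗ (0 ⊕ 8))) gives -5.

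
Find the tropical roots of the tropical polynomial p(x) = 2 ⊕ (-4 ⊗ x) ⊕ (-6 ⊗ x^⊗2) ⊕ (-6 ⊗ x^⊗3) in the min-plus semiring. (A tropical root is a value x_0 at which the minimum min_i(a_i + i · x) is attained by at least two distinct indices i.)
Roots: {0, 2, 6}

Each tropical root is a break point of the lower envelope of the lines y = a_i + i · x (there are 4 lines, with slopes 0, 1, ..., 3). Only the lines that attain the minimum somewhere contribute to roots; other lines are dominated. Here the surviving (envelope) indices are i = 3, i = 2, i = 1, i = 0.
Intersections between consecutive envelope lines give the roots: for adjacent envelope indices i < j the intersection is x = (a_i − a_j) / (j − i). Reading off the sorted break points: {0, 2, 6}.
Verification: at each break x_0, at least two indices attain the minimum of min_i(a_i + i · x_0).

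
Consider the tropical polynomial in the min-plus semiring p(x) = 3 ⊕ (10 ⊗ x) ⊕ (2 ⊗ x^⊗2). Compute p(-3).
p(-3) = -4

A tropical monomial a ⊗ x^⊗i evaluates to a + i · x. Evaluating each term at x = -3:
  Term 0 contributes 3 + 0 · -3 = 3
  Term 1 contributes 10 + 1 · -3 = 7
  Term 2 contributes 2 + 2 · -3 = -4
p(-3) = ⊕ of these = min[3, 7, -4] = -4.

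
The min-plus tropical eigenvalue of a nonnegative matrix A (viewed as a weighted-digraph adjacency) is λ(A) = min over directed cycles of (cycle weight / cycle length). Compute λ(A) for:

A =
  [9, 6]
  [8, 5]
λ(A) = 5

Enumerate directed cycles and compute their means (weight / length). Sample:
  cycle 0 → 0: weight = 9, length = 1, mean = 9/1 ≈ 9.000
  cycle 1 → 1: weight = 5, length = 1, mean = 5/1 ≈ 5.000
  cycle 0 → 1 → 0: weight = 14, length = 2, mean = 14/2 ≈ 7.000
  cycle 1 → 0 → 1: weight = 14, length = 2, mean = 14/2 ≈ 7.000
Minimum mean = 5.000, attained e.g. along the cycle 1 → 1 with weight 5 and length 1. So λ(A) = 5/1 = 5.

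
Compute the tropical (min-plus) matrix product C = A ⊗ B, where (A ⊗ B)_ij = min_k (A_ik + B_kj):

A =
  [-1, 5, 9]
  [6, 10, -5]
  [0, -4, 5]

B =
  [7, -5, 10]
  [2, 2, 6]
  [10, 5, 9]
A ⊗ B =
  [6, -6, 9]
  [5, 0, 4]
  [-2, -5, 2]

Apply the min-plus product entry-by-entry:
  C[0][0] = min over k of (A[0][0] + B[0][0] = -1 + 7 = 6, A[0][1] + B[1][0] = 5 + 2 = 7, A[0][2] + B[2][0] = 9 + 10 = 19) = 6 (attained at k = 0)
  C[0][1] = min over k of (A[0][0] + B[0][1] = -1 + -5 = -6, A[0][1] + B[1][1] = 5 + 2 = 7, A[0][2] + B[2][1] = 9 + 5 = 14) = -6 (attained at k = 0)
  C[0][2] = min over k of (A[0][0] + B[0][2] = -1 + 10 = 9, A[0][1] + B[1][2] = 5 + 6 = 11, A[0][2] + B[2][2] = 9 + 9 = 18) = 9 (attained at k = 0)
  C[1][0] = min over k of (A[1][0] + B[0][0] = 6 + 7 = 13, A[1][1] + B[1][0] = 10 + 2 = 12, A[1][2] + B[2][0] = -5 + 10 = 5) = 5 (attained at k = 2)
  C[1][1] = min over k of (A[1][0] + B[0][1] = 6 + -5 = 1, A[1][1] + B[1][1] = 10 + 2 = 12, A[1][2] + B[2][1] = -5 + 5 = 0) = 0 (attained at k = 2)
  C[1][2] = min over k of (A[1][0] + B[0][2] = 6 + 10 = 16, A[1][1] + B[1][2] = 10 + 6 = 16, A[1][2] + B[2][2] = -5 + 9 = 4) = 4 (attained at k = 2)
  C[2][0] = min over k of (A[2][0] + B[0][0] = 0 + 7 = 7, A[2][1] + B[1][0] = -4 + 2 = -2, A[2][2] + B[2][0] = 5 + 10 = 15) = -2 (attained at k = 1)
  C[2][1] = min over k of (A[2][0] + B[0][1] = 0 + -5 = -5, A[2][1] + B[1][1] = -4 + 2 = -2, A[2][2] + B[2][1] = 5 + 5 = 10) = -5 (attained at k = 0)
  C[2][2] = min over k of (A[2][0] + B[0][2] = 0 + 10 = 10, A[2][1] + B[1][2] = -4 + 6 = 2, A[2][2] + B[2][2] = 5 + 9 = 14) = 2 (attained at k = 1)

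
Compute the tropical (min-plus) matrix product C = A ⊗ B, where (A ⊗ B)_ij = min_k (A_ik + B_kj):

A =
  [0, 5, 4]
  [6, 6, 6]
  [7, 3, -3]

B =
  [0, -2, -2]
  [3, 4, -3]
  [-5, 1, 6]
A ⊗ B =
  [-1, -2, -2]
  [1, 4, 3]
  [-8, -2, 0]

Apply the min-plus product entry-by-entry:
  C[0][0] = min over k of (A[0][0] + B[0][0] = 0 + 0 = 0, A[0][1] + B[1][0] = 5 + 3 = 8, A[0][2] + B[2][0] = 4 + -5 = -1) = -1 (attained at k = 2)
  C[0][1] = min over k of (A[0][0] + B[0][1] = 0 + -2 = -2, A[0][1] + B[1][1] = 5 + 4 = 9, A[0][2] + B[2][1] = 4 + 1 = 5) = -2 (attained at k = 0)
  C[0][2] = min over k of (A[0][0] + B[0][2] = 0 + -2 = -2, A[0][1] + B[1][2] = 5 + -3 = 2, A[0][2] + B[2][2] = 4 + 6 = 10) = -2 (attained at k = 0)
  C[1][0] = min over k of (A[1][0] + B[0][0] = 6 + 0 = 6, A[1][1] + B[1][0] = 6 + 3 = 9, A[1][2] + B[2][0] = 6 + -5 = 1) = 1 (attained at k = 2)
  C[1][1] = min over k of (A[1][0] + B[0][1] = 6 + -2 = 4, A[1][1] + B[1][1] = 6 + 4 = 10, A[1][2] + B[2][1] = 6 + 1 = 7) = 4 (attained at k = 0)
  C[1][2] = min over k of (A[1][0] + B[0][2] = 6 + -2 = 4, A[1][1] + B[1][2] = 6 + -3 = 3, A[1][2] + B[2][2] = 6 + 6 = 12) = 3 (attained at k = 1)
  C[2][0] = min over k of (A[2][0] + B[0][0] = 7 + 0 = 7, A[2][1] + B[1][0] = 3 + 3 = 6, A[2][2] + B[2][0] = -3 + -5 = -8) = -8 (attained at k = 2)
  C[2][1] = min over k of (A[2][0] + B[0][1] = 7 + -2 = 5, A[2][1] + B[1][1] = 3 + 4 = 7, A[2][2] + B[2][1] = -3 + 1 = -2) = -2 (attained at k = 2)
  C[2][2] = min over k of (A[2][0] + B[0][2] = 7 + -2 = 5, A[2][1] + B[1][2] = 3 + -3 = 0, A[2][2] + B[2][2] = -3 + 6 = 3) = 0 (attained at k = 1)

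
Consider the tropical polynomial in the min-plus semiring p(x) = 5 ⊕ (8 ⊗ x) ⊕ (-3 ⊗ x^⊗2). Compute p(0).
p(0) = -3

A tropical monomial a ⊗ x^⊗i evaluates to a + i · x. Evaluating each term at x = 0:
  Term 0 contributes 5 + 0 · 0 = 5
  Term 1 contributes 8 + 1 · 0 = 8
  Term 2 contributes -3 + 2 · 0 = -3
p(0) = ⊕ of these = min[5, 8, -3] = -3.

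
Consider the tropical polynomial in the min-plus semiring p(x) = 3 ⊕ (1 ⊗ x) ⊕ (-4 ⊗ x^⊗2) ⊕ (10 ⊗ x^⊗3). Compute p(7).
p(7) = 3

A tropical monomial a ⊗ x^⊗i evaluates to a + i · x. Evaluating each term at x = 7:
  Term 0 contributes 3 + 0 · 7 = 3
  Term 1 contributes 1 + 1 · 7 = 8
  Term 2 contributes -4 + 2 · 7 = 10
  Term 3 contributes 10 + 3 · 7 = 31
p(7) = ⊕ of these = min[3, 8, 10, 31] = 3.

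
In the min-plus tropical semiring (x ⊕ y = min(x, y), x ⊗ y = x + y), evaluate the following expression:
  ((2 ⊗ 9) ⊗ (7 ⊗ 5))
((2 ⊗ 9) ⊗ (7 ⊗ 5)) = 23

Expand innermost to outermost. Recall ⊕ takes the minimum of its arguments and ⊗ takes their sum. Working out the expression ((2 ⊗ 9) ⊗ (7 ⊗ 5)) gives 23.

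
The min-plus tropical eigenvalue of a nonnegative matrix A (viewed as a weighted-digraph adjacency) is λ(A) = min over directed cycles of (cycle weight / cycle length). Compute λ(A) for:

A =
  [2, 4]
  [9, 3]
λ(A) = 2

Enumerate directed cycles and compute their means (weight / length). Sample:
  cycle 0 → 0: weight = 2, length = 1, mean = 2/1 ≈ 2.000
  cycle 1 → 1: weight = 3, length = 1, mean = 3/1 ≈ 3.000
  cycle 0 → 1 → 0: weight = 13, length = 2, mean = 13/2 ≈ 6.500
  cycle 1 → 0 → 1: weight = 13, length = 2, mean = 13/2 ≈ 6.500
Minimum mean = 2.000, attained e.g. along the cycle 0 → 0 with weight 2 and length 1. So λ(A) = 2/1 = 2.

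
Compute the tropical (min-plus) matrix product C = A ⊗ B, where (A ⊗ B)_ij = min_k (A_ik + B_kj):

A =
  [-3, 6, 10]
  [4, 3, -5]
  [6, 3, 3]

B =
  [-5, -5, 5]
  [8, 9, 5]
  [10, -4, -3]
A ⊗ B =
  [-8, -8, 2]
  [-1, -9, -8]
  [1, -1, 0]

Apply the min-plus product entry-by-entry:
  C[0][0] = min over k of (A[0][0] + B[0][0] = -3 + -5 = -8, A[0][1] + B[1][0] = 6 + 8 = 14, A[0][2] + B[2][0] = 10 + 10 = 20) = -8 (attained at k = 0)
  C[0][1] = min over k of (A[0][0] + B[0][1] = -3 + -5 = -8, A[0][1] + B[1][1] = 6 + 9 = 15, A[0][2] + B[2][1] = 10 + -4 = 6) = -8 (attained at k = 0)
  C[0][2] = min over k of (A[0][0] + B[0][2] = -3 + 5 = 2, A[0][1] + B[1][2] = 6 + 5 = 11, A[0][2] + B[2][2] = 10 + -3 = 7) = 2 (attained at k = 0)
  C[1][0] = min over k of (A[1][0] + B[0][0] = 4 + -5 = -1, A[1][1] + B[1][0] = 3 + 8 = 11, A[1][2] + B[2][0] = -5 + 10 = 5) = -1 (attained at k = 0)
  C[1][1] = min over k of (A[1][0] + B[0][1] = 4 + -5 = -1, A[1][1] + B[1][1] = 3 + 9 = 12, A[1][2] + B[2][1] = -5 + -4 = -9) = -9 (attained at k = 2)
  C[1][2] = min over k of (A[1][0] + B[0][2] = 4 + 5 = 9, A[1][1] + B[1][2] = 3 + 5 = 8, A[1][2] + B[2][2] = -5 + -3 = -8) = -8 (attained at k = 2)
  C[2][0] = min over k of (A[2][0] + B[0][0] = 6 + -5 = 1, A[2][1] + B[1][0] = 3 + 8 = 11, A[2][2] + B[2][0] = 3 + 10 = 13) = 1 (attained at k = 0)
  C[2][1] = min over k of (A[2][0] + B[0][1] = 6 + -5 = 1, A[2][1] + B[1][1] = 3 + 9 = 12, A[2][2] + B[2][1] = 3 + -4 = -1) = -1 (attained at k = 2)
  C[2][2] = min over k of (A[2][0] + B[0][2] = 6 + 5 = 11, A[2][1] + B[1][2] = 3 + 5 = 8, A[2][2] + B[2][2] = 3 + -3 = 0) = 0 (attained at k = 2)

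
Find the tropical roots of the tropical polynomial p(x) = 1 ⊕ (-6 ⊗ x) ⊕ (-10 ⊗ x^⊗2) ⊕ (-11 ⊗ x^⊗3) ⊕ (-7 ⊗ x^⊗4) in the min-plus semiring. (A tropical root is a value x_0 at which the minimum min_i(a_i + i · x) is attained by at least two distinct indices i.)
Roots: {-4, 1, 4, 7}

Each tropical root is a break point of the lower envelope of the lines y = a_i + i · x (there are 5 lines, with slopes 0, 1, ..., 4). Only the lines that attain the minimum somewhere contribute to roots; other lines are dominated. Here the surviving (envelope) indices are i = 4, i = 3, i = 2, i = 1, i = 0.
Intersections between consecutive envelope lines give the roots: for adjacent envelope indices i < j the intersection is x = (a_i − a_j) / (j − i). Reading off the sorted break points: {-4, 1, 4, 7}.
Verification: at each break x_0, at least two indices attain the minimum of min_i(a_i + i · x_0).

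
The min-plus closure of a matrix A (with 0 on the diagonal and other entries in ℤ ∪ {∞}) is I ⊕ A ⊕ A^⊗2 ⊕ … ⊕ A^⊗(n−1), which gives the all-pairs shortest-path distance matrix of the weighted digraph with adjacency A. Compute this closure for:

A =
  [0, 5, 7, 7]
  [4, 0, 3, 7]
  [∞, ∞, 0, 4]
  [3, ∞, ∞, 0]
Closure =
  [0, 5, 7, 7]
  [4, 0, 3, 7]
  [7, 12, 0, 4]
  [3, 8, 10, 0]

This is the Floyd-Warshall all-pairs shortest-path computation. For each intermediate vertex k = 0, 1, …, 3, update dist[i][j] ← min(dist[i][j], dist[i][k] + dist[k][j]). The final matrix gives, for each (i, j), the minimum total weight of any directed path from i to j (possibly empty when i = j).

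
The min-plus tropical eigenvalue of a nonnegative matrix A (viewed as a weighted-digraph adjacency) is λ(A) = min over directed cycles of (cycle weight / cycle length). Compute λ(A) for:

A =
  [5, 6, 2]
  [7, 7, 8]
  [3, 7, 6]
λ(A) = 5/2

Enumerate directed cycles and compute their means (weight / length). Sample:
  cycle 0 → 0: weight = 5, length = 1, mean = 5/1 ≈ 5.000
  cycle 1 → 1: weight = 7, length = 1, mean = 7/1 ≈ 7.000
  cycle 2 → 2: weight = 6, length = 1, mean = 6/1 ≈ 6.000
  cycle 0 → 1 → 0: weight = 13, length = 2, mean = 13/2 ≈ 6.500
  cycle 0 → 2 → 0: weight = 5, length = 2, mean = 5/2 ≈ 2.500
  cycle 1 → 0 → 1: weight = 13, length = 2, mean = 13/2 ≈ 6.500
Minimum mean = 2.500, attained e.g. along the cycle 0 → 2 → 0 with weight 5 and length 2. So λ(A) = 5/2 = 5/2.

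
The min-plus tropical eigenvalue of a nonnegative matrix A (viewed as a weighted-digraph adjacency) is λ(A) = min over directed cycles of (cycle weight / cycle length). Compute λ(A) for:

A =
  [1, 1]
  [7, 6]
λ(A) = 1

Enumerate directed cycles and compute their means (weight / length). Sample:
  cycle 0 → 0: weight = 1, length = 1, mean = 1/1 ≈ 1.000
  cycle 1 → 1: weight = 6, length = 1, mean = 6/1 ≈ 6.000
  cycle 0 → 1 → 0: weight = 8, length = 2, mean = 8/2 ≈ 4.000
  cycle 1 → 0 → 1: weight = 8, length = 2, mean = 8/2 ≈ 4.000
Minimum mean = 1.000, attained e.g. along the cycle 0 → 0 with weight 1 and length 1. So λ(A) = 1/1 = 1.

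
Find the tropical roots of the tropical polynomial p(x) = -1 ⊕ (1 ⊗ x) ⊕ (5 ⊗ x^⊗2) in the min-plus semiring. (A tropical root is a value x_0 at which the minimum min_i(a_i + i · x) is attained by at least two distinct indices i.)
Roots: {-4, -2}

Each tropical root is a break point of the lower envelope of the lines y = a_i + i · x (there are 3 lines, with slopes 0, 1, ..., 2). Only the lines that attain the minimum somewhere contribute to roots; other lines are dominated. Here the surviving (envelope) indices are i = 2, i = 1, i = 0.
Intersections between consecutive envelope lines give the roots: for adjacent envelope indices i < j the intersection is x = (a_i − a_j) / (j − i). Reading off the sorted break points: {-4, -2}.
Verification: at each break x_0, at least two indices attain the minimum of min_i(a_i + i · x_0).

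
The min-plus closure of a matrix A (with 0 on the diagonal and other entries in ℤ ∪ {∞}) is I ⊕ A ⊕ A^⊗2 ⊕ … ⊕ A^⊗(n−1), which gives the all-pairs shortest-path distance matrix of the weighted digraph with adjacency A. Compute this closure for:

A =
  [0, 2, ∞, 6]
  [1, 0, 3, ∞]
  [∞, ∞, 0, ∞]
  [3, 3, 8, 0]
Closure =
  [0, 2, 5, 6]
  [1, 0, 3, 7]
  [∞, ∞, 0, ∞]
  [3, 3, 6, 0]

This is the Floyd-Warshall all-pairs shortest-path computation. For each intermediate vertex k = 0, 1, …, 3, update dist[i][j] ← min(dist[i][j], dist[i][k] + dist[k][j]). The final matrix gives, for each (i, j), the minimum total weight of any directed path from i to j (possibly empty when i = j).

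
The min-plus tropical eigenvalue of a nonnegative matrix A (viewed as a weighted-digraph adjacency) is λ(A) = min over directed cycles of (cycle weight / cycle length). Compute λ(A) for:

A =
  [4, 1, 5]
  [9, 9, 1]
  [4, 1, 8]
λ(A) = 1

Enumerate directed cycles and compute their means (weight / length). Sample:
  cycle 0 → 0: weight = 4, length = 1, mean = 4/1 ≈ 4.000
  cycle 1 → 1: weight = 9, length = 1, mean = 9/1 ≈ 9.000
  cycle 2 → 2: weight = 8, length = 1, mean = 8/1 ≈ 8.000
  cycle 0 → 1 → 0: weight = 10, length = 2, mean = 10/2 ≈ 5.000
  cycle 0 → 2 → 0: weight = 9, length = 2, mean = 9/2 ≈ 4.500
  cycle 1 → 0 → 1: weight = 10, length = 2, mean = 10/2 ≈ 5.000
Minimum mean = 1.000, attained e.g. along the cycle 1 → 2 → 1 with weight 2 and length 2. So λ(A) = 2/2 = 1.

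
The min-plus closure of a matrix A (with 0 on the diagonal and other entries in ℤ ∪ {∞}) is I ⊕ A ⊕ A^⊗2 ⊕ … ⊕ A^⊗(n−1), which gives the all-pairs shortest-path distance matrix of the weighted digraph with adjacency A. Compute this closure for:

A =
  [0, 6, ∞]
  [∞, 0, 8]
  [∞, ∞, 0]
Closure =
  [0, 6, 14]
  [∞, 0, 8]
  [∞, ∞, 0]

This is the Floyd-Warshall all-pairs shortest-path computation. For each intermediate vertex k = 0, 1, …, 2, update dist[i][j] ← min(dist[i][j], dist[i][k] + dist[k][j]). The final matrix gives, for each (i, j), the minimum total weight of any directed path from i to j (possibly empty when i = j).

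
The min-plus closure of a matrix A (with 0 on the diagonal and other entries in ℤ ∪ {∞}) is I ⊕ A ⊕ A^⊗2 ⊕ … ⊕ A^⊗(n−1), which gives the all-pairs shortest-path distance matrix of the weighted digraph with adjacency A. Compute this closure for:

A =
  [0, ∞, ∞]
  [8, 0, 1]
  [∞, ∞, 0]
Closure =
  [0, ∞, ∞]
  [8, 0, 1]
  [∞, ∞, 0]

This is the Floyd-Warshall all-pairs shortest-path computation. For each intermediate vertex k = 0, 1, …, 2, update dist[i][j] ← min(dist[i][j], dist[i][k] + dist[k][j]). The final matrix gives, for each (i, j), the minimum total weight of any directed path from i to j (possibly empty when i = j).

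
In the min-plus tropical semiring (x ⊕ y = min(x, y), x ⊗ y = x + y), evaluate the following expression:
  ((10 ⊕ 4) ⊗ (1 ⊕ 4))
((10 ⊕ 4) ⊗ (1 ⊕ 4)) = 5

Expand innermost to outermost. Recall ⊕ takes the minimum of its arguments and ⊗ takes their sum. Working out the expression ((10 ⊕ 4) ⊗ (1 ⊕ 4)) gives 5.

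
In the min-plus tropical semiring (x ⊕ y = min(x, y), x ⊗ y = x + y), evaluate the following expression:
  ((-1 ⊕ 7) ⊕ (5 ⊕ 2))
((-1 ⊕ 7) ⊕ (5 ⊕ 2)) = -1

Expand innermost to outermost. Recall ⊕ takes the minimum of its arguments and ⊗ takes their sum. Working out the expression ((-1 ⊕ 7) ⊕ (5 ⊕ 2)) gives -1.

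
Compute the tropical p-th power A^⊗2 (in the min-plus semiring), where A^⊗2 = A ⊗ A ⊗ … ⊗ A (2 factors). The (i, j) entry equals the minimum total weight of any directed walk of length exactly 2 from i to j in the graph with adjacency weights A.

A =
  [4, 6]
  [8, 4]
A^⊗2 =
  [8, 10]
  [12, 8]

Each entry (A^⊗2)_ij equals the minimum over all length-2 walks i = v_0 → v_1 → … → v_2 = j of Σ_t A[v_t][v_{t+1}]. For example, for (i, j) = (0, 1) we minimise over 2 possible intermediate vertex sequences; the minimum is 10, attained along the walk 0 → 0 → 1.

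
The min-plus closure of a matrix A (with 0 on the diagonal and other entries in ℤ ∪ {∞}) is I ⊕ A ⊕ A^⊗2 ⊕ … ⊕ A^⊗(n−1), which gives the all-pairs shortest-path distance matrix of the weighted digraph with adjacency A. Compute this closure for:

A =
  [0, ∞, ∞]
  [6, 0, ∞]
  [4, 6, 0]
Closure =
  [0, ∞, ∞]
  [6, 0, ∞]
  [4, 6, 0]

This is the Floyd-Warshall all-pairs shortest-path computation. For each intermediate vertex k = 0, 1, …, 2, update dist[i][j] ← min(dist[i][j], dist[i][k] + dist[k][j]). The final matrix gives, for each (i, j), the minimum total weight of any directed path from i to j (possibly empty when i = j).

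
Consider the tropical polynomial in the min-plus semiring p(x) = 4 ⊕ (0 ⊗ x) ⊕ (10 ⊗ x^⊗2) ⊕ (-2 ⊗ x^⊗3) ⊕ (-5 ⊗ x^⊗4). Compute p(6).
p(6) = 4

A tropical monomial a ⊗ x^⊗i evaluates to a + i · x. Evaluating each term at x = 6:
  Term 0 contributes 4 + 0 · 6 = 4
  Term 1 contributes 0 + 1 · 6 = 6
  Term 2 contributes 10 + 2 · 6 = 22
  Term 3 contributes -2 + 3 · 6 = 16
  Term 4 contributes -5 + 4 · 6 = 19
p(6) = ⊕ of these = min[4, 6, 22, 16, 19] = 4.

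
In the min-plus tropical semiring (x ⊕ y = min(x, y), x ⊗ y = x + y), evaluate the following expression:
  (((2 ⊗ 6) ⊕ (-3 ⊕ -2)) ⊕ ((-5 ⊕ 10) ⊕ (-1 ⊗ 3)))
(((2 ⊗ 6) ⊕ (-3 ⊕ -2)) ⊕ ((-5 ⊕ 10) ⊕ (-1 ⊗ 3))) = -5

Expand innermost to outermost. Recall ⊕ takes the minimum of its arguments and ⊗ takes their sum. Working out the expression (((2 ⊗ 6) ⊕ (-3 ⊕ -2)) ⊕ ((-5 ⊕ 10) ⊕ (-1 ⊗ 3))) gives -5.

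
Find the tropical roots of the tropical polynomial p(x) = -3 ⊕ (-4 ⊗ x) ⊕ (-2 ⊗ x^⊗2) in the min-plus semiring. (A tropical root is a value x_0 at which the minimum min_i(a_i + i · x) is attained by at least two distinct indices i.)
Roots: {-2, 1}

Each tropical root is a break point of the lower envelope of the lines y = a_i + i · x (there are 3 lines, with slopes 0, 1, ..., 2). Only the lines that attain the minimum somewhere contribute to roots; other lines are dominated. Here the surviving (envelope) indices are i = 2, i = 1, i = 0.
Intersections between consecutive envelope lines give the roots: for adjacent envelope indices i < j the intersection is x = (a_i − a_j) / (j − i). Reading off the sorted break points: {-2, 1}.
Verification: at each break x_0, at least two indices attain the minimum of min_i(a_i + i · x_0).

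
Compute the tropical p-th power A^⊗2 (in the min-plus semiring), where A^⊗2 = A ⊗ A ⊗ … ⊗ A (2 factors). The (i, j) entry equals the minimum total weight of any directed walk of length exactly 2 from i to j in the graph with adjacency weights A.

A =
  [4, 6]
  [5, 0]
A^⊗2 =
  [8, 6]
  [5, 0]

Each entry (A^⊗2)_ij equals the minimum over all length-2 walks i = v_0 → v_1 → … → v_2 = j of Σ_t A[v_t][v_{t+1}]. For example, for (i, j) = (0, 1) we minimise over 2 possible intermediate vertex sequences; the minimum is 6, attained along the walk 0 → 1 → 1.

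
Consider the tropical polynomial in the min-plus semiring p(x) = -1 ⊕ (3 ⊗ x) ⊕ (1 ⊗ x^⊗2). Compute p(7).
p(7) = -1

A tropical monomial a ⊗ x^⊗i evaluates to a + i · x. Evaluating each term at x = 7:
  Term 0 contributes -1 + 0 · 7 = -1
  Term 1 contributes 3 + 1 · 7 = 10
  Term 2 contributes 1 + 2 · 7 = 15
p(7) = ⊕ of these = min[-1, 10, 15] = -1.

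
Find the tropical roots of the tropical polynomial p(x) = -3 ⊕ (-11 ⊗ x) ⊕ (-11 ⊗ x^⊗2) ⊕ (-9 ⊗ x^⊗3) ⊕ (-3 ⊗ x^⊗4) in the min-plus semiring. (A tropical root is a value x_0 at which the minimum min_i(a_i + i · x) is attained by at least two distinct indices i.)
Roots: {-6, -2, 0, 8}

Each tropical root is a break point of the lower envelope of the lines y = a_i + i · x (there are 5 lines, with slopes 0, 1, ..., 4). Only the lines that attain the minimum somewhere contribute to roots; other lines are dominated. Here the surviving (envelope) indices are i = 4, i = 3, i = 2, i = 1, i = 0.
Intersections between consecutive envelope lines give the roots: for adjacent envelope indices i < j the intersection is x = (a_i − a_j) / (j − i). Reading off the sorted break points: {-6, -2, 0, 8}.
Verification: at each break x_0, at least two indices attain the minimum of min_i(a_i + i · x_0).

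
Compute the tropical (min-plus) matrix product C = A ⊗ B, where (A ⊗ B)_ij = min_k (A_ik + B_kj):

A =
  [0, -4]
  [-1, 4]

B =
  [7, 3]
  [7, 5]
A ⊗ B =
  [3, 1]
  [6, 2]

Apply the min-plus product entry-by-entry:
  C[0][0] = min over k of (A[0][0] + B[0][0] = 0 + 7 = 7, A[0][1] + B[1][0] = -4 + 7 = 3) = 3 (attained at k = 1)
  C[0][1] = min over k of (A[0][0] + B[0][1] = 0 + 3 = 3, A[0][1] + B[1][1] = -4 + 5 = 1) = 1 (attained at k = 1)
  C[1][0] = min over k of (A[1][0] + B[0][0] = -1 + 7 = 6, A[1][1] + B[1][0] = 4 + 7 = 11) = 6 (attained at k = 0)
  C[1][1] = min over k of (A[1][0] + B[0][1] = -1 + 3 = 2, A[1][1] + B[1][1] = 4 + 5 = 9) = 2 (attained at k = 0)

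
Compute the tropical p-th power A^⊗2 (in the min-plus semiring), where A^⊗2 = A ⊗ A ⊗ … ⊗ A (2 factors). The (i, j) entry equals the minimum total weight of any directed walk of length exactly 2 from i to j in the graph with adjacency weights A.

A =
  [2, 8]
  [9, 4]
A^⊗2 =
  [4, 10]
  [11, 8]

Each entry (A^⊗2)_ij equals the minimum over all length-2 walks i = v_0 → v_1 → … → v_2 = j of Σ_t A[v_t][v_{t+1}]. For example, for (i, j) = (0, 1) we minimise over 2 possible intermediate vertex sequences; the minimum is 10, attained along the walk 0 → 0 → 1.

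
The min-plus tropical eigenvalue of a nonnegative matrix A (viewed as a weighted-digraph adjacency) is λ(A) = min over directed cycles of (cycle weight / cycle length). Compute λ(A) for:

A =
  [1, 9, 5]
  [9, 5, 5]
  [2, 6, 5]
λ(A) = 1

Enumerate directed cycles and compute their means (weight / length). Sample:
  cycle 0 → 0: weight = 1, length = 1, mean = 1/1 ≈ 1.000
  cycle 1 → 1: weight = 5, length = 1, mean = 5/1 ≈ 5.000
  cycle 2 → 2: weight = 5, length = 1, mean = 5/1 ≈ 5.000
  cycle 0 → 1 → 0: weight = 18, length = 2, mean = 18/2 ≈ 9.000
  cycle 0 → 2 → 0: weight = 7, length = 2, mean = 7/2 ≈ 3.500
  cycle 1 → 0 → 1: weight = 18, length = 2, mean = 18/2 ≈ 9.000
Minimum mean = 1.000, attained e.g. along the cycle 0 → 0 with weight 1 and length 1. So λ(A) = 1/1 = 1.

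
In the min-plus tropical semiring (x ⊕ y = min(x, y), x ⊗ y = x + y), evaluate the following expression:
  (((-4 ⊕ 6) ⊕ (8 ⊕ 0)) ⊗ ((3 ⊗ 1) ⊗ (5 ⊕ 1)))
(((-4 ⊕ 6) ⊕ (8 ⊕ 0)) ⊗ ((3 ⊗ 1) ⊗ (5 ⊕ 1))) = 1

Expand innermost to outermost. Recall ⊕ takes the minimum of its arguments and ⊗ takes their sum. Working out the expression (((-4 ⊕ 6) ⊕ (8 ⊕ 0)) ⊗ ((3 ⊗ 1) ⊗ (5 ⊕ 1))) gives 1.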